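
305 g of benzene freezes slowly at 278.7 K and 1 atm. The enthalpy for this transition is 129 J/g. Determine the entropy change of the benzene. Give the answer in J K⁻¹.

ΔS = -141 J/K

Heat released by the substance: Q = −mL = −305 × 129 = −39345 J.
At constant T, ΔS = Q_rev/T = −39345 / 278.7 = -141 J/K.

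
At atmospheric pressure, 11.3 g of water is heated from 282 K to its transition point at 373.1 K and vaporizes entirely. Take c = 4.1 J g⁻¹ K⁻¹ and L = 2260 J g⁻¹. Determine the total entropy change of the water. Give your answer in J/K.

Warming step: ΔS₁ = m c ln(T_tr/T_i) = 11.3 × 4.1 × ln(373.1/282) = 12.97 J/K.
Phase change: ΔS₂ = +mL/T_tr = 11.3 × 2260 / 373.1 = 68.45 J/K.
ΔS_total = (12.97) + (68.45) = 81.4 J/K.

ΔS = 81.4 J/K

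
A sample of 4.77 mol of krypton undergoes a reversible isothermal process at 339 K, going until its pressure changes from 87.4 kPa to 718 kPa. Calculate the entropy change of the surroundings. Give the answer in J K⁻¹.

ΔS_surr = 83.5 J/K

For an isothermal ideal gas ΔS_gas = nR ln(P₁/P₂) = 4.77 × 8.314 × ln(87.4/718) = -83.5 J/K.
The process is reversible, so ΔS_surr = −ΔS_gas = 83.5 J/K and ΔS_universe = 0.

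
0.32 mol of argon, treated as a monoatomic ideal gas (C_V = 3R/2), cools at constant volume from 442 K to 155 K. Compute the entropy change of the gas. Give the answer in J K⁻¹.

ΔS = -4.18 J/K

At constant volume, ΔS = nC_V ln(T₂/T₁) with C_V = 3R/2 = 12.47 J mol⁻¹ K⁻¹.
ΔS = 0.32 × 12.47 × ln(155/442) = -4.18 J/K.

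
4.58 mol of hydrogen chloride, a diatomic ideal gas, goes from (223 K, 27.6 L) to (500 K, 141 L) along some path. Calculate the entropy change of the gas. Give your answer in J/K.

ΔS = 139 J/K

Entropy is a state function: ΔS = nC_V ln(T₂/T₁) + nR ln(V₂/V₁), with C_V = 5R/2 = 20.79 J mol⁻¹ K⁻¹ for a diatomic ideal gas.
ΔS = 4.58 × [20.79 × ln(500/223) + 8.314 × ln(141/27.6)] = 139 J/K.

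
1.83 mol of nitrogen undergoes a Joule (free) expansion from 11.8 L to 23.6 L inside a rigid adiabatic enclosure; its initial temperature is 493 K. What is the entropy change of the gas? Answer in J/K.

For an ideal gas in free expansion Q = 0 and W = 0, so T is unchanged.
Entropy is a state function; using a reversible isothermal path, ΔS_gas = nR ln(V₂/V₁) = 1.83 × 8.314 × ln(23.6/11.8) = 10.5 J/K.

ΔS_gas = 10.5 J/K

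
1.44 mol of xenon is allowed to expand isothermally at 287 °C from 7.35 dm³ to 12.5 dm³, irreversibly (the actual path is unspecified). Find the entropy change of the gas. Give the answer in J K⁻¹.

Entropy is a state function, so ΔS_gas depends only on the end states.
For an isothermal ideal gas ΔS_gas = nR ln(V₂/V₁) = 1.44 × 8.314 × ln(12.5/7.35) = 6.36 J/K.

ΔS_gas = 6.36 J/K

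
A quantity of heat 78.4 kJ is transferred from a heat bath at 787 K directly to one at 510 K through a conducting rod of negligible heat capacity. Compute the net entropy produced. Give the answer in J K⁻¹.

ΔS_hot = −Q/T_H = −78400/787 = -99.62 J/K and ΔS_cold = +Q/T_C = 78400/510 = 153.7 J/K.
ΔS_total = -99.62 + 153.7 = 54.1 J/K, positive as the second law requires.

ΔS_total = 54.1 J/K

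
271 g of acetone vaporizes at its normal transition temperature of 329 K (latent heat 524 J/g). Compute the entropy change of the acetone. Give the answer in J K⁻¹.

Heat absorbed by the substance: Q = mL = 271 × 524 = 142004 J.
At constant T, ΔS = Q_rev/T = 142004 / 329 = 432 J/K.

ΔS = 432 J/K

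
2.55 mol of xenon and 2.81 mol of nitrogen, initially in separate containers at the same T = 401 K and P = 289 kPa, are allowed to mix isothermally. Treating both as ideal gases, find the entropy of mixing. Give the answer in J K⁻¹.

Mole fractions: x_A = 2.55/5.36 = 0.476, x_B = 0.524.
ΔS_mix = −R(n_A ln x_A + n_B ln x_B) = −8.314 × (2.55 ln 0.476 + 2.81 ln 0.524) = 30.8 J/K.

ΔS_mix = 30.8 J/K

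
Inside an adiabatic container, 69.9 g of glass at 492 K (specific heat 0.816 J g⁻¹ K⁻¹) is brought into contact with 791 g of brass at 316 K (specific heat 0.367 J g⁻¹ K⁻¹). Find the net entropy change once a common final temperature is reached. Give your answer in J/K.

Energy balance: T_f = (m₁c₁T₁ + m₂c₂T₂)/(m₁c₁ + m₂c₂) = 344.9 K.
ΔS₁ = m₁c₁ ln(T_f/T₁) = 57.0384 × ln(344.9/492) = -20.26 J/K.
ΔS₂ = m₂c₂ ln(T_f/T₂) = 290.297 × ln(344.9/316) = 25.41 J/K.
ΔS_total = -20.26 + 25.41 = 5.15 J/K.

ΔS_total = 5.15 J/K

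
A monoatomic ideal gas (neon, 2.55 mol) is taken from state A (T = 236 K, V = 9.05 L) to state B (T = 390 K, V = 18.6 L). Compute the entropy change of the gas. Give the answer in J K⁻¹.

ΔS = 31.2 J/K

Entropy is a state function: ΔS = nC_V ln(T₂/T₁) + nR ln(V₂/V₁), with C_V = 3R/2 = 12.47 J mol⁻¹ K⁻¹ for a monoatomic ideal gas.
ΔS = 2.55 × [12.47 × ln(390/236) + 8.314 × ln(18.6/9.05)] = 31.2 J/K.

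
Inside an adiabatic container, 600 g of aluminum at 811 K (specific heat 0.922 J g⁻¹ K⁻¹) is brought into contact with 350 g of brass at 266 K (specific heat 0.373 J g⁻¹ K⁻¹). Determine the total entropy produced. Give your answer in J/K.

ΔS_total = 51.6 J/K

Energy balance: T_f = (m₁c₁T₁ + m₂c₂T₂)/(m₁c₁ + m₂c₂) = 706.94 K.
ΔS₁ = m₁c₁ ln(T_f/T₁) = 553.2 × ln(706.94/811) = -75.97 J/K.
ΔS₂ = m₂c₂ ln(T_f/T₂) = 130.55 × ln(706.94/266) = 127.6 J/K.
ΔS_total = -75.97 + 127.6 = 51.6 J/K.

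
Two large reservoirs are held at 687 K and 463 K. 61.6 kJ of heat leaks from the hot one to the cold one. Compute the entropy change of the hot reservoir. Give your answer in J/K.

ΔS_hot = -89.7 J/K

The hot reservoir loses heat Q, so ΔS_hot = −Q/T_H = −61600/687 = -89.7 J/K.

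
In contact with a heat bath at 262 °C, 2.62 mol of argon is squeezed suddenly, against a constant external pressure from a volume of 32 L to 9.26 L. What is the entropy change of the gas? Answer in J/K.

ΔS_gas = -27 J/K

Entropy is a state function, so ΔS_gas depends only on the end states.
For an isothermal ideal gas ΔS_gas = nR ln(V₂/V₁) = 2.62 × 8.314 × ln(9.26/32) = -27 J/K.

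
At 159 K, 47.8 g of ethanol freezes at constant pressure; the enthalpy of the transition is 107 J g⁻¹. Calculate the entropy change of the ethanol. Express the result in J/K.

Heat released by the substance: Q = −mL = −47.8 × 107 = −5114.6 J.
At constant T, ΔS = Q_rev/T = −5114.6 / 159 = -32.2 J/K.

ΔS = -32.2 J/K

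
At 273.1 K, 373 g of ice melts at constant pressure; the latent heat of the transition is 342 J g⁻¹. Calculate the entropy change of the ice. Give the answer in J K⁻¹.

Heat absorbed by the substance: Q = mL = 373 × 342 = 127566 J.
At constant T, ΔS = Q_rev/T = 127566 / 273.1 = 467 J/K.

ΔS = 467 J/K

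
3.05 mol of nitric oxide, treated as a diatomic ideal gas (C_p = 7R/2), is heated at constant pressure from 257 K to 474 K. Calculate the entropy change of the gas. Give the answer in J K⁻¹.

ΔS = 54.3 J/K

At constant pressure, ΔS = nC_p ln(T₂/T₁) with C_p = 7R/2 = 29.1 J mol⁻¹ K⁻¹.
ΔS = 3.05 × 29.1 × ln(474/257) = 54.3 J/K.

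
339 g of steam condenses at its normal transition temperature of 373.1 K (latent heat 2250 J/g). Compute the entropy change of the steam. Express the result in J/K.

ΔS = -2040 J/K

Heat released by the substance: Q = −mL = −339 × 2250 = −762750 J.
At constant T, ΔS = Q_rev/T = −762750 / 373.1 = -2040 J/K.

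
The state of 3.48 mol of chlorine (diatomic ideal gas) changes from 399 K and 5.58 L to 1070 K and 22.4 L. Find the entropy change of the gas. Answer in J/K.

ΔS = 112 J/K

Entropy is a state function: ΔS = nC_V ln(T₂/T₁) + nR ln(V₂/V₁), with C_V = 5R/2 = 20.79 J mol⁻¹ K⁻¹ for a diatomic ideal gas.
ΔS = 3.48 × [20.79 × ln(1070/399) + 8.314 × ln(22.4/5.58)] = 112 J/K.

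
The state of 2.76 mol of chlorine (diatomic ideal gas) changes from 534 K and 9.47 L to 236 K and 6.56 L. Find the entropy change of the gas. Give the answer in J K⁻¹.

Entropy is a state function: ΔS = nC_V ln(T₂/T₁) + nR ln(V₂/V₁), with C_V = 5R/2 = 20.79 J mol⁻¹ K⁻¹ for a diatomic ideal gas.
ΔS = 2.76 × [20.79 × ln(236/534) + 8.314 × ln(6.56/9.47)] = -55.3 J/K.

ΔS = -55.3 J/K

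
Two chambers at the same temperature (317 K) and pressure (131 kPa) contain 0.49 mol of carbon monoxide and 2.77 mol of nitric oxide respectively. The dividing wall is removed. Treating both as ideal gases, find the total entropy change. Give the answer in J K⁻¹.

ΔS_mix = 11.5 J/K

Mole fractions: x_A = 0.49/3.26 = 0.15, x_B = 0.85.
ΔS_mix = −R(n_A ln x_A + n_B ln x_B) = −8.314 × (0.49 ln 0.15 + 2.77 ln 0.85) = 11.5 J/K.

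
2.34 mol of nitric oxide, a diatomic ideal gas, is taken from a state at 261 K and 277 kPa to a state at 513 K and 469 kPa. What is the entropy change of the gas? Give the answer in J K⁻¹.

ΔS = nC_p ln(T₂/T₁) − nR ln(P₂/P₁), with C_p = 7R/2 = 29.1 J mol⁻¹ K⁻¹ for a diatomic ideal gas.
ΔS = 2.34 × [29.1 × ln(513/261) − 8.314 × ln(469/277)] = 35.8 J/K.

ΔS = 35.8 J/K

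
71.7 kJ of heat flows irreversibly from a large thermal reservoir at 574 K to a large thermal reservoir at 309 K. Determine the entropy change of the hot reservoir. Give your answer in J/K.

ΔS_hot = -125 J/K

The hot reservoir loses heat Q, so ΔS_hot = −Q/T_H = −71700/574 = -125 J/K.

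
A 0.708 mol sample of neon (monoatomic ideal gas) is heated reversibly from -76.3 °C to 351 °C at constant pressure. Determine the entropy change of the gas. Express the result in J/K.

ΔS = 17 J/K

In kelvin: T₁ = 196.85 K, T₂ = 624.15 K. At constant pressure, ΔS = nC_p ln(T₂/T₁) with C_p = 5R/2 = 20.79 J mol⁻¹ K⁻¹.
ΔS = 0.708 × 20.79 × ln(624.15/196.85) = 17 J/K.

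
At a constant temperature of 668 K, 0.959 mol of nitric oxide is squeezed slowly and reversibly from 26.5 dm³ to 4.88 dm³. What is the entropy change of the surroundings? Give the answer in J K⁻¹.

For an isothermal ideal gas ΔS_gas = nR ln(V₂/V₁) = 0.959 × 8.314 × ln(4.88/26.5) = -13.5 J/K.
The process is reversible, so ΔS_surr = −ΔS_gas = 13.5 J/K and ΔS_universe = 0.

ΔS_surr = 13.5 J/K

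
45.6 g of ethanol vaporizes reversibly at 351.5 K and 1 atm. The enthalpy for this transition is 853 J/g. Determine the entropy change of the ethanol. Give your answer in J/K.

ΔS = 111 J/K

Heat absorbed by the substance: Q = mL = 45.6 × 853 = 38896.8 J.
At constant T, ΔS = Q_rev/T = 38896.8 / 351.5 = 111 J/K.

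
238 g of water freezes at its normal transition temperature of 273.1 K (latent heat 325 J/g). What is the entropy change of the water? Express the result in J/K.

Heat released by the substance: Q = −mL = −238 × 325 = −77350 J.
At constant T, ΔS = Q_rev/T = −77350 / 273.1 = -283 J/K.

ΔS = -283 J/K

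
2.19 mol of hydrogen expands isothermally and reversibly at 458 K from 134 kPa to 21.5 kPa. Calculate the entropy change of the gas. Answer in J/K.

For an isothermal ideal gas ΔS_gas = nR ln(P₁/P₂) = 2.19 × 8.314 × ln(134/21.5) = 33.3 J/K.

ΔS_gas = 33.3 J/K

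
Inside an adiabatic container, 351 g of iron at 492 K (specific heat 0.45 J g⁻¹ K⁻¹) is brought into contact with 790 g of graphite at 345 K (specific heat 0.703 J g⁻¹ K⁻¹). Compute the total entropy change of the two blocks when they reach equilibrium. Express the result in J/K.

ΔS_total = 8.25 J/K

Energy balance: T_f = (m₁c₁T₁ + m₂c₂T₂)/(m₁c₁ + m₂c₂) = 377.55 K.
ΔS₁ = m₁c₁ ln(T_f/T₁) = 157.95 × ln(377.55/492) = -41.82 J/K.
ΔS₂ = m₂c₂ ln(T_f/T₂) = 555.37 × ln(377.55/345) = 50.07 J/K.
ΔS_total = -41.82 + 50.07 = 8.25 J/K.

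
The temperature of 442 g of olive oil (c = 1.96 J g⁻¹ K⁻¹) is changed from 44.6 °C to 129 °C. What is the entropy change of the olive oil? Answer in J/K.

ΔS = 204 J/K

In kelvin: T₁ = 317.75 K, T₂ = 402.15 K. ΔS = ∫dQ_rev/T = m c ln(T₂/T₁) = 442 × 1.96 × ln(402.15/317.75) = 204 J/K.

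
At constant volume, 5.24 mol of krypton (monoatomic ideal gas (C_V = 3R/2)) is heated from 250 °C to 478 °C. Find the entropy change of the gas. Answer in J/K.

ΔS = 23.6 J/K

In kelvin: T₁ = 523.15 K, T₂ = 751.15 K. At constant volume, ΔS = nC_V ln(T₂/T₁) with C_V = 3R/2 = 12.47 J mol⁻¹ K⁻¹.
ΔS = 5.24 × 12.47 × ln(751.15/523.15) = 23.6 J/K.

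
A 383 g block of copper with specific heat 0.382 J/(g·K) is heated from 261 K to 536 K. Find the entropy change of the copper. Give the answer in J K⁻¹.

ΔS = ∫dQ_rev/T = m c ln(T₂/T₁) = 383 × 0.382 × ln(536/261) = 105 J/K.

ΔS = 105 J/K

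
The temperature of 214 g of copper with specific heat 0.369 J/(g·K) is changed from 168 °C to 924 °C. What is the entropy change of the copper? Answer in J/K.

ΔS = 78.8 J/K

In kelvin: T₁ = 441.15 K, T₂ = 1197.15 K. ΔS = ∫dQ_rev/T = m c ln(T₂/T₁) = 214 × 0.369 × ln(1197.15/441.15) = 78.8 J/K.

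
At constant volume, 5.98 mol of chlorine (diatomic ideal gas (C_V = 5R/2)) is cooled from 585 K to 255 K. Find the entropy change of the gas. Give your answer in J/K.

At constant volume, ΔS = nC_V ln(T₂/T₁) with C_V = 5R/2 = 20.79 J mol⁻¹ K⁻¹.
ΔS = 5.98 × 20.79 × ln(255/585) = -103 J/K.

ΔS = -103 J/K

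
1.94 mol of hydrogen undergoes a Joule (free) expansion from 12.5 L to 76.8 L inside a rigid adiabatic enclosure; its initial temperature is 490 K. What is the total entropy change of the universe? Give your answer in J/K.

No heat is exchanged and no work is done, so the ideal-gas temperature stays constant.
Entropy is a state function; using a reversible isothermal path, ΔS_gas = nR ln(V₂/V₁) = 1.94 × 8.314 × ln(76.8/12.5) = 29.3 J/K.
The insulated surroundings exchange no heat, so ΔS_surr = 0 and ΔS_universe = ΔS_gas.

ΔS_universe = 29.3 J/K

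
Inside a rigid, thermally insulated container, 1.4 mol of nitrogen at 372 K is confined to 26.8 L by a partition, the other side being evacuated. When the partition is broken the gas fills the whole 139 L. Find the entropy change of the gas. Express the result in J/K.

ΔS_gas = 19.2 J/K

No heat is exchanged and no work is done, so the ideal-gas temperature stays constant.
Entropy is a state function; using a reversible isothermal path, ΔS_gas = nR ln(V₂/V₁) = 1.4 × 8.314 × ln(139/26.8) = 19.2 J/K.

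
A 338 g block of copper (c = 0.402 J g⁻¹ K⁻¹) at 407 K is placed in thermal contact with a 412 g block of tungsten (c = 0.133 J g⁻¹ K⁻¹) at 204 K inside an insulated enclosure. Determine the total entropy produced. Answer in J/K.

Energy balance: T_f = (m₁c₁T₁ + m₂c₂T₂)/(m₁c₁ + m₂c₂) = 348.66 K.
ΔS₁ = m₁c₁ ln(T_f/T₁) = 135.876 × ln(348.66/407) = -21.02 J/K.
ΔS₂ = m₂c₂ ln(T_f/T₂) = 54.796 × ln(348.66/204) = 29.37 J/K.
ΔS_total = -21.02 + 29.37 = 8.35 J/K.

ΔS_total = 8.35 J/K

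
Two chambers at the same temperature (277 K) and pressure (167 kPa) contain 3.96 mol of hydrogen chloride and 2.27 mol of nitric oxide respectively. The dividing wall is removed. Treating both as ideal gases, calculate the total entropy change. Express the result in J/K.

ΔS_mix = 34 J/K

Mole fractions: x_A = 3.96/6.23 = 0.636, x_B = 0.364.
ΔS_mix = −R(n_A ln x_A + n_B ln x_B) = −8.314 × (3.96 ln 0.636 + 2.27 ln 0.364) = 34 J/K.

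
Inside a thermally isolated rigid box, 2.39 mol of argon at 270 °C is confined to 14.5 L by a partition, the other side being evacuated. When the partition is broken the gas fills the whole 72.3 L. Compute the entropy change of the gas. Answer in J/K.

No heat is exchanged and no work is done, so the ideal-gas temperature stays constant.
Entropy is a state function; using a reversible isothermal path, ΔS_gas = nR ln(V₂/V₁) = 2.39 × 8.314 × ln(72.3/14.5) = 31.9 J/K.

ΔS_gas = 31.9 J/K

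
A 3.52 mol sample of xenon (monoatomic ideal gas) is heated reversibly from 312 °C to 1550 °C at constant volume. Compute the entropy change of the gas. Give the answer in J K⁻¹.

ΔS = 49.9 J/K

In kelvin: T₁ = 585.15 K, T₂ = 1823.15 K. At constant volume, ΔS = nC_V ln(T₂/T₁) with C_V = 3R/2 = 12.47 J mol⁻¹ K⁻¹.
ΔS = 3.52 × 12.47 × ln(1823.15/585.15) = 49.9 J/K.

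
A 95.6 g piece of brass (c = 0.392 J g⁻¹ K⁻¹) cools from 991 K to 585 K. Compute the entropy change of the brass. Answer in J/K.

ΔS = -19.8 J/K

ΔS = ∫dQ_rev/T = m c ln(T₂/T₁) = 95.6 × 0.392 × ln(585/991) = -19.8 J/K.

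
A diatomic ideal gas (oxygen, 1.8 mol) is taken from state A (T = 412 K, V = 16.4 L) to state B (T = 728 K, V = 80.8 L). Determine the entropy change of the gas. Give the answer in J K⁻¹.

Entropy is a state function: ΔS = nC_V ln(T₂/T₁) + nR ln(V₂/V₁), with C_V = 5R/2 = 20.79 J mol⁻¹ K⁻¹ for a diatomic ideal gas.
ΔS = 1.8 × [20.79 × ln(728/412) + 8.314 × ln(80.8/16.4)] = 45.2 J/K.

ΔS = 45.2 J/K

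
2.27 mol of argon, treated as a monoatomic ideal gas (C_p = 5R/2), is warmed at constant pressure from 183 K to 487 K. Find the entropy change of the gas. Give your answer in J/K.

At constant pressure, ΔS = nC_p ln(T₂/T₁) with C_p = 5R/2 = 20.79 J mol⁻¹ K⁻¹.
ΔS = 2.27 × 20.79 × ln(487/183) = 46.2 J/K.

ΔS = 46.2 J/K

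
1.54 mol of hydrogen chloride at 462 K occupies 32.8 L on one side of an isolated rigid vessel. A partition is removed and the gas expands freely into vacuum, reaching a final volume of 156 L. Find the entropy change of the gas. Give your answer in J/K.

ΔS_gas = 20 J/K

No heat is exchanged and no work is done, so the ideal-gas temperature stays constant.
Entropy is a state function; using a reversible isothermal path, ΔS_gas = nR ln(V₂/V₁) = 1.54 × 8.314 × ln(156/32.8) = 20 J/K.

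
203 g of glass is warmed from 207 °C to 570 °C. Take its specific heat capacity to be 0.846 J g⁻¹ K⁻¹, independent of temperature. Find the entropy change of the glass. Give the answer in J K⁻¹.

In kelvin: T₁ = 480.15 K, T₂ = 843.15 K. ΔS = ∫dQ_rev/T = m c ln(T₂/T₁) = 203 × 0.846 × ln(843.15/480.15) = 96.7 J/K.

ΔS = 96.7 J/K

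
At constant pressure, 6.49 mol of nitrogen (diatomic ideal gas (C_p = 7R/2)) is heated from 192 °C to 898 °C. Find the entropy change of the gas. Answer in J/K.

ΔS = 174 J/K

In kelvin: T₁ = 465.15 K, T₂ = 1171.15 K. At constant pressure, ΔS = nC_p ln(T₂/T₁) with C_p = 7R/2 = 29.1 J mol⁻¹ K⁻¹.
ΔS = 6.49 × 29.1 × ln(1171.15/465.15) = 174 J/K.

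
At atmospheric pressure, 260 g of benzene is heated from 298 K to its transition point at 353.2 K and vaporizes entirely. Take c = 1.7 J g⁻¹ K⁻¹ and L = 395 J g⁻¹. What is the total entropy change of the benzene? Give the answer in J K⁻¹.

Warming step: ΔS₁ = m c ln(T_tr/T_i) = 260 × 1.7 × ln(353.2/298) = 75.11 J/K.
Phase change: ΔS₂ = +mL/T_tr = 260 × 395 / 353.2 = 290.8 J/K.
ΔS_total = (75.11) + (290.8) = 366 J/K.

ΔS = 366 J/K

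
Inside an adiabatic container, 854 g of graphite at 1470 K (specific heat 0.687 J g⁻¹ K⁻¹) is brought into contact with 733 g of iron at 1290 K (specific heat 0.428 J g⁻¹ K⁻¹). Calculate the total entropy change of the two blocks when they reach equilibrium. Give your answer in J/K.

Energy balance: T_f = (m₁c₁T₁ + m₂c₂T₂)/(m₁c₁ + m₂c₂) = 1407.3 K.
ΔS₁ = m₁c₁ ln(T_f/T₁) = 586.698 × ln(1407.3/1470) = -25.58 J/K.
ΔS₂ = m₂c₂ ln(T_f/T₂) = 313.724 × ln(1407.3/1290) = 27.3 J/K.
ΔS_total = -25.58 + 27.3 = 1.72 J/K.

ΔS_total = 1.72 J/K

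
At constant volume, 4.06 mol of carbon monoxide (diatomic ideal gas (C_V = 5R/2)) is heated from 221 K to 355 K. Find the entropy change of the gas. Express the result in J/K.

ΔS = 40 J/K

At constant volume, ΔS = nC_V ln(T₂/T₁) with C_V = 5R/2 = 20.79 J mol⁻¹ K⁻¹.
ΔS = 4.06 × 20.79 × ln(355/221) = 40 J/K.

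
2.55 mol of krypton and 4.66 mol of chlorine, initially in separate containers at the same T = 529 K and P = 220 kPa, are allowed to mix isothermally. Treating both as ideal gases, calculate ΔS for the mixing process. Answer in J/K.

Mole fractions: x_A = 2.55/7.21 = 0.354, x_B = 0.646.
ΔS_mix = −R(n_A ln x_A + n_B ln x_B) = −8.314 × (2.55 ln 0.354 + 4.66 ln 0.646) = 38.9 J/K.

ΔS_mix = 38.9 J/K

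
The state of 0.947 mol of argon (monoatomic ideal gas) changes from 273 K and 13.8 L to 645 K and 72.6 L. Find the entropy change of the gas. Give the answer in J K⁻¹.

Entropy is a state function: ΔS = nC_V ln(T₂/T₁) + nR ln(V₂/V₁), with C_V = 3R/2 = 12.47 J mol⁻¹ K⁻¹ for a monoatomic ideal gas.
ΔS = 0.947 × [12.47 × ln(645/273) + 8.314 × ln(72.6/13.8)] = 23.2 J/K.

ΔS = 23.2 J/K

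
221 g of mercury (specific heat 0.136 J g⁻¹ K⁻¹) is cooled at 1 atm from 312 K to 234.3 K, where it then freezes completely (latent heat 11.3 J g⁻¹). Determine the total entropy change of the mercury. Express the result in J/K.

Cooling step: ΔS₁ = m c ln(T_tr/T_i) = 221 × 0.136 × ln(234.3/312) = -8.608 J/K.
Phase change: ΔS₂ = −mL/T_tr = −221 × 11.3 / 234.3 = -10.66 J/K.
ΔS_total = (-8.608) + (-10.66) = -19.3 J/K.

ΔS = -19.3 J/K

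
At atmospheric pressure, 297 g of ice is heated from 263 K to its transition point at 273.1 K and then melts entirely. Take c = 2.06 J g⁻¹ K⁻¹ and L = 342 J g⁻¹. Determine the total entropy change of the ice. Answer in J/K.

ΔS = 395 J/K

Warming step: ΔS₁ = m c ln(T_tr/T_i) = 297 × 2.06 × ln(273.1/263) = 23.06 J/K.
Phase change: ΔS₂ = +mL/T_tr = 297 × 342 / 273.1 = 371.9 J/K.
ΔS_total = (23.06) + (371.9) = 395 J/K.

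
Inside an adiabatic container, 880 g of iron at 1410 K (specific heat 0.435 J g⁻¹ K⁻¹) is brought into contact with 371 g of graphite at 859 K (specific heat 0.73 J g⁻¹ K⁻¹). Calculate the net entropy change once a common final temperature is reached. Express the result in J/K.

ΔS_total = 18.8 J/K

Energy balance: T_f = (m₁c₁T₁ + m₂c₂T₂)/(m₁c₁ + m₂c₂) = 1181.7 K.
ΔS₁ = m₁c₁ ln(T_f/T₁) = 382.8 × ln(1181.7/1410) = -67.62 J/K.
ΔS₂ = m₂c₂ ln(T_f/T₂) = 270.83 × ln(1181.7/859) = 86.38 J/K.
ΔS_total = -67.62 + 86.38 = 18.8 J/K.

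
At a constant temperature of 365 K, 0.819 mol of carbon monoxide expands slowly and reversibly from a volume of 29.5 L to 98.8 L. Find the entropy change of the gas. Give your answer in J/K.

For an isothermal ideal gas ΔS_gas = nR ln(V₂/V₁) = 0.819 × 8.314 × ln(98.8/29.5) = 8.23 J/K.

ΔS_gas = 8.23 J/K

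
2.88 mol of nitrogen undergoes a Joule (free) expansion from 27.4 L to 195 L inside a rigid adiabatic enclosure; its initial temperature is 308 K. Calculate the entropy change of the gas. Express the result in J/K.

For an ideal gas in free expansion Q = 0 and W = 0, so T is unchanged.
Entropy is a state function; using a reversible isothermal path, ΔS_gas = nR ln(V₂/V₁) = 2.88 × 8.314 × ln(195/27.4) = 47 J/K.

ΔS_gas = 47 J/K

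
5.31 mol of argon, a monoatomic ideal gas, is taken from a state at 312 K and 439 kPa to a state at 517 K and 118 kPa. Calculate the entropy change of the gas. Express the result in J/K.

ΔS = nC_p ln(T₂/T₁) − nR ln(P₂/P₁), with C_p = 5R/2 = 20.79 J mol⁻¹ K⁻¹ for a monoatomic ideal gas.
ΔS = 5.31 × [20.79 × ln(517/312) − 8.314 × ln(118/439)] = 114 J/K.

ΔS = 114 J/K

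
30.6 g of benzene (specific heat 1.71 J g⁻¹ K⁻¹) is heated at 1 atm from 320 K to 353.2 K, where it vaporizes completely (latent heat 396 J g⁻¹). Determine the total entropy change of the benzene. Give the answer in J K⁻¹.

Warming step: ΔS₁ = m c ln(T_tr/T_i) = 30.6 × 1.71 × ln(353.2/320) = 5.165 J/K.
Phase change: ΔS₂ = +mL/T_tr = 30.6 × 396 / 353.2 = 34.31 J/K.
ΔS_total = (5.165) + (34.31) = 39.5 J/K.

ΔS = 39.5 J/K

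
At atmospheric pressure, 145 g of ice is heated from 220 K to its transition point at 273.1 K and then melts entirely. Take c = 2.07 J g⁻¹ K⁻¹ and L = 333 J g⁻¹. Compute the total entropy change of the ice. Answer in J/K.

Warming step: ΔS₁ = m c ln(T_tr/T_i) = 145 × 2.07 × ln(273.1/220) = 64.9 J/K.
Phase change: ΔS₂ = +mL/T_tr = 145 × 333 / 273.1 = 176.8 J/K.
ΔS_total = (64.9) + (176.8) = 242 J/K.

ΔS = 242 J/K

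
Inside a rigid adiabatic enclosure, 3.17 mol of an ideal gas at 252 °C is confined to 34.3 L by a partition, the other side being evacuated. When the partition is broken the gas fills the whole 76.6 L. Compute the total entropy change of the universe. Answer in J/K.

No heat is exchanged and no work is done, so the ideal-gas temperature stays constant.
Entropy is a state function; using a reversible isothermal path, ΔS_gas = nR ln(V₂/V₁) = 3.17 × 8.314 × ln(76.6/34.3) = 21.2 J/K.
The insulated surroundings exchange no heat, so ΔS_surr = 0 and ΔS_universe = ΔS_gas.

ΔS_universe = 21.2 J/K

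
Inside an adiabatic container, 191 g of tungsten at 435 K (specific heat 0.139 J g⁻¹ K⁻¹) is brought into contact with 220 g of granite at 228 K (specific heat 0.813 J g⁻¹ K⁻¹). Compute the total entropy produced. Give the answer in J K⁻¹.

ΔS_total = 5.64 J/K

Energy balance: T_f = (m₁c₁T₁ + m₂c₂T₂)/(m₁c₁ + m₂c₂) = 254.75 K.
ΔS₁ = m₁c₁ ln(T_f/T₁) = 26.549 × ln(254.75/435) = -14.205 J/K.
ΔS₂ = m₂c₂ ln(T_f/T₂) = 178.86 × ln(254.75/228) = 19.845 J/K.
ΔS_total = -14.205 + 19.845 = 5.64 J/K.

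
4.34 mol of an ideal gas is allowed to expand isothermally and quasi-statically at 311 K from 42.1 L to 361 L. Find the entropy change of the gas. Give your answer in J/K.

For an isothermal ideal gas ΔS_gas = nR ln(V₂/V₁) = 4.34 × 8.314 × ln(361/42.1) = 77.5 J/K.

ΔS_gas = 77.5 J/K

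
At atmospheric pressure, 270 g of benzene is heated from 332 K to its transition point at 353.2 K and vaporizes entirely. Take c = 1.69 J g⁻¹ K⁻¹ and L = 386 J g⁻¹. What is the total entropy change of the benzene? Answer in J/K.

ΔS = 323 J/K

Warming step: ΔS₁ = m c ln(T_tr/T_i) = 270 × 1.69 × ln(353.2/332) = 28.24 J/K.
Phase change: ΔS₂ = +mL/T_tr = 270 × 386 / 353.2 = 295.1 J/K.
ΔS_total = (28.24) + (295.1) = 323 J/K.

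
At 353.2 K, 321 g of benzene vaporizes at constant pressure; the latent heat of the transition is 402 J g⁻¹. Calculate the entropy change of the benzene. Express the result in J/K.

Heat absorbed by the substance: Q = mL = 321 × 402 = 129042 J.
At constant T, ΔS = Q_rev/T = 129042 / 353.2 = 365 J/K.

ΔS = 365 J/K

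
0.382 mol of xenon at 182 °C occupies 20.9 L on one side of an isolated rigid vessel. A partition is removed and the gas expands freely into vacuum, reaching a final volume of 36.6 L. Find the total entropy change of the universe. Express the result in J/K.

ΔS_universe = 1.78 J/K

No heat is exchanged and no work is done, so the ideal-gas temperature stays constant.
Entropy is a state function; using a reversible isothermal path, ΔS_gas = nR ln(V₂/V₁) = 0.382 × 8.314 × ln(36.6/20.9) = 1.78 J/K.
The insulated surroundings exchange no heat, so ΔS_surr = 0 and ΔS_universe = ΔS_gas.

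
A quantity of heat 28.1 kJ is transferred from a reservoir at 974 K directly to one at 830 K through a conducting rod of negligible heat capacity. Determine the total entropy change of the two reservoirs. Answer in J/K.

ΔS_hot = −Q/T_H = −28100/974 = -28.85 J/K and ΔS_cold = +Q/T_C = 28100/830 = 33.86 J/K.
ΔS_total = -28.85 + 33.86 = 5.01 J/K, positive as the second law requires.

ΔS_total = 5.01 J/K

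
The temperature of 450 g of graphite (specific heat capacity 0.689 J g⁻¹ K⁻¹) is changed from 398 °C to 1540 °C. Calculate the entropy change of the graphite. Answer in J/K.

In kelvin: T₁ = 671.15 K, T₂ = 1813.15 K. ΔS = ∫dQ_rev/T = m c ln(T₂/T₁) = 450 × 0.689 × ln(1813.15/671.15) = 308 J/K.

ΔS = 308 J/K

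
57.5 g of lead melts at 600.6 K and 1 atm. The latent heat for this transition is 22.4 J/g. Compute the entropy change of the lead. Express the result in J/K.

ΔS = 2.14 J/K

Heat absorbed by the substance: Q = mL = 57.5 × 22.4 = 1288 J.
At constant T, ΔS = Q_rev/T = 1288 / 600.6 = 2.14 J/K.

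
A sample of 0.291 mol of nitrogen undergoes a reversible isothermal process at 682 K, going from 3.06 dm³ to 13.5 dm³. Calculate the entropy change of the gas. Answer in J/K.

ΔS_gas = 3.59 J/K

For an isothermal ideal gas ΔS_gas = nR ln(V₂/V₁) = 0.291 × 8.314 × ln(13.5/3.06) = 3.59 J/K.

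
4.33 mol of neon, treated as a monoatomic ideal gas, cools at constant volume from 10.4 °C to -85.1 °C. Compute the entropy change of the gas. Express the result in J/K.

In kelvin: T₁ = 283.55 K, T₂ = 188.05 K. At constant volume, ΔS = nC_V ln(T₂/T₁) with C_V = 3R/2 = 12.47 J mol⁻¹ K⁻¹.
ΔS = 4.33 × 12.47 × ln(188.05/283.55) = -22.2 J/K.

ΔS = -22.2 J/K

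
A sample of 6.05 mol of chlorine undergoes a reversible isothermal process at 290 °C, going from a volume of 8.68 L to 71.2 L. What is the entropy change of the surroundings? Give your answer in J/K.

For an isothermal ideal gas ΔS_gas = nR ln(V₂/V₁) = 6.05 × 8.314 × ln(71.2/8.68) = 106 J/K.
The process is reversible, so ΔS_surr = −ΔS_gas = -106 J/K and ΔS_universe = 0.

ΔS_surr = -106 J/K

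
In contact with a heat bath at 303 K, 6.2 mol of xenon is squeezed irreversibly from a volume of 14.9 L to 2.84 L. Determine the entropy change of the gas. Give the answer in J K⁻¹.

ΔS_gas = -85.4 J/K

Entropy is a state function, so ΔS_gas depends only on the end states.
For an isothermal ideal gas ΔS_gas = nR ln(V₂/V₁) = 6.2 × 8.314 × ln(2.84/14.9) = -85.4 J/K.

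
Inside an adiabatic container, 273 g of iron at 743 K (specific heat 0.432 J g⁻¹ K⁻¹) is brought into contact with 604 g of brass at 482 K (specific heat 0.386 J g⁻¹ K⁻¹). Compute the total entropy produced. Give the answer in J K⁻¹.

Energy balance: T_f = (m₁c₁T₁ + m₂c₂T₂)/(m₁c₁ + m₂c₂) = 569.68 K.
ΔS₁ = m₁c₁ ln(T_f/T₁) = 117.936 × ln(569.68/743) = -31.327 J/K.
ΔS₂ = m₂c₂ ln(T_f/T₂) = 233.144 × ln(569.68/482) = 38.964 J/K.
ΔS_total = -31.327 + 38.964 = 7.64 J/K.

ΔS_total = 7.64 J/K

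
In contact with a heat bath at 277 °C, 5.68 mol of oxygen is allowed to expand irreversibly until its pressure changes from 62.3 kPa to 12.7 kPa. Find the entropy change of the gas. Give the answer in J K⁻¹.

Entropy is a state function, so ΔS_gas depends only on the end states.
For an isothermal ideal gas ΔS_gas = nR ln(P₁/P₂) = 5.68 × 8.314 × ln(62.3/12.7) = 75.1 J/K.

ΔS_gas = 75.1 J/K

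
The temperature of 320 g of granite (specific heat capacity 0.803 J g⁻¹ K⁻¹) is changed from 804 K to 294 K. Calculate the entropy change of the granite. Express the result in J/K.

ΔS = ∫dQ_rev/T = m c ln(T₂/T₁) = 320 × 0.803 × ln(294/804) = -259 J/K.

ΔS = -259 J/K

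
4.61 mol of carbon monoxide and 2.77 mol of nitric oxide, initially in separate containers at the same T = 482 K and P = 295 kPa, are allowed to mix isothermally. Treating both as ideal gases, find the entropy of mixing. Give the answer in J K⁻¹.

ΔS_mix = 40.6 J/K

Mole fractions: x_A = 4.61/7.38 = 0.625, x_B = 0.375.
ΔS_mix = −R(n_A ln x_A + n_B ln x_B) = −8.314 × (4.61 ln 0.625 + 2.77 ln 0.375) = 40.6 J/K.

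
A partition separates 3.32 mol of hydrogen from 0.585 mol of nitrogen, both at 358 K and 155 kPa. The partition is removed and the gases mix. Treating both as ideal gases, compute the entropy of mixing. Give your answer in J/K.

ΔS_mix = 13.7 J/K

Mole fractions: x_A = 3.32/3.9 = 0.85, x_B = 0.15.
ΔS_mix = −R(n_A ln x_A + n_B ln x_B) = −8.314 × (3.32 ln 0.85 + 0.585 ln 0.15) = 13.7 J/K.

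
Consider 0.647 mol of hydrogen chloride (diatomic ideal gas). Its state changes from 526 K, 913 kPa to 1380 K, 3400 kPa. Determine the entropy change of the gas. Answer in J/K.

ΔS = nC_p ln(T₂/T₁) − nR ln(P₂/P₁), with C_p = 7R/2 = 29.1 J mol⁻¹ K⁻¹ for a diatomic ideal gas.
ΔS = 0.647 × [29.1 × ln(1380/526) − 8.314 × ln(3400/913)] = 11.1 J/K.

ΔS = 11.1 J/K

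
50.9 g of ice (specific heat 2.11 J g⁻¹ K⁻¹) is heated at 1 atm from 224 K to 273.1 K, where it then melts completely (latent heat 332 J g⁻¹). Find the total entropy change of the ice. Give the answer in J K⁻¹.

Warming step: ΔS₁ = m c ln(T_tr/T_i) = 50.9 × 2.11 × ln(273.1/224) = 21.29 J/K.
Phase change: ΔS₂ = +mL/T_tr = 50.9 × 332 / 273.1 = 61.88 J/K.
ΔS_total = (21.29) + (61.88) = 83.2 J/K.

ΔS = 83.2 J/K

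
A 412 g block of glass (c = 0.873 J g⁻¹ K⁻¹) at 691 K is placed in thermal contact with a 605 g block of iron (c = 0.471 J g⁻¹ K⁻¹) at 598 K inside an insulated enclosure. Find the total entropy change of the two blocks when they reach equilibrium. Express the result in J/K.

ΔS_total = 1.65 J/K

Energy balance: T_f = (m₁c₁T₁ + m₂c₂T₂)/(m₁c₁ + m₂c₂) = 649.89 K.
ΔS₁ = m₁c₁ ln(T_f/T₁) = 359.676 × ln(649.89/691) = -22.06 J/K.
ΔS₂ = m₂c₂ ln(T_f/T₂) = 284.955 × ln(649.89/598) = 23.71 J/K.
ΔS_total = -22.06 + 23.71 = 1.65 J/K.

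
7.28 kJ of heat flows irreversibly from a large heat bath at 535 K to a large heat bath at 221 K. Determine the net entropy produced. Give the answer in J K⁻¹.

ΔS_total = 19.3 J/K

ΔS_hot = −Q/T_H = −7280/535 = -13.61 J/K and ΔS_cold = +Q/T_C = 7280/221 = 32.94 J/K.
ΔS_total = -13.61 + 32.94 = 19.3 J/K, positive as the second law requires.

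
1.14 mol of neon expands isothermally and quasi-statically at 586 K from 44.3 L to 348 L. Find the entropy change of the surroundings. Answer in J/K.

ΔS_surr = -19.5 J/K

For an isothermal ideal gas ΔS_gas = nR ln(V₂/V₁) = 1.14 × 8.314 × ln(348/44.3) = 19.5 J/K.
The process is reversible, so ΔS_surr = −ΔS_gas = -19.5 J/K and ΔS_universe = 0.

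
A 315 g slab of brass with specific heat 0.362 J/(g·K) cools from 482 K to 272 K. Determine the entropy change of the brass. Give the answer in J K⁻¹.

ΔS = ∫dQ_rev/T = m c ln(T₂/T₁) = 315 × 0.362 × ln(272/482) = -65.2 J/K.

ΔS = -65.2 J/K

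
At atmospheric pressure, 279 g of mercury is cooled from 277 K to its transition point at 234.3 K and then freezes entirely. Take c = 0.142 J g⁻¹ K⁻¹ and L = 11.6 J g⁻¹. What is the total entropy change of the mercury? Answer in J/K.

ΔS = -20.4 J/K

Cooling step: ΔS₁ = m c ln(T_tr/T_i) = 279 × 0.142 × ln(234.3/277) = -6.633 J/K.
Phase change: ΔS₂ = −mL/T_tr = −279 × 11.6 / 234.3 = -13.81 J/K.
ΔS_total = (-6.633) + (-13.81) = -20.4 J/K.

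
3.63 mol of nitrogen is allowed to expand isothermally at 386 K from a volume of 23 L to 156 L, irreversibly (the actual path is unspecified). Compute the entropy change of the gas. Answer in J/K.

Entropy is a state function, so ΔS_gas depends only on the end states.
For an isothermal ideal gas ΔS_gas = nR ln(V₂/V₁) = 3.63 × 8.314 × ln(156/23) = 57.8 J/K.

ΔS_gas = 57.8 J/K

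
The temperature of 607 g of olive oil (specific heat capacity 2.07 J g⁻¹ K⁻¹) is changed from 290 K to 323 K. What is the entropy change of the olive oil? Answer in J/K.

ΔS = ∫dQ_rev/T = m c ln(T₂/T₁) = 607 × 2.07 × ln(323/290) = 135 J/K.

ΔS = 135 J/K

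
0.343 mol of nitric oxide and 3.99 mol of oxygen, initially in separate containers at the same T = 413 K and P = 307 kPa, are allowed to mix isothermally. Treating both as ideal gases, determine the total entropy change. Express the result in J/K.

Mole fractions: x_A = 0.343/4.33 = 0.0792, x_B = 0.921.
ΔS_mix = −R(n_A ln x_A + n_B ln x_B) = −8.314 × (0.343 ln 0.0792 + 3.99 ln 0.921) = 9.97 J/K.

ΔS_mix = 9.97 J/K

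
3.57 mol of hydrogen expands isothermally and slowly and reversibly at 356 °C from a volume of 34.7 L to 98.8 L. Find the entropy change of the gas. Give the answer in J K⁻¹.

ΔS_gas = 31.1 J/K

For an isothermal ideal gas ΔS_gas = nR ln(V₂/V₁) = 3.57 × 8.314 × ln(98.8/34.7) = 31.1 J/K.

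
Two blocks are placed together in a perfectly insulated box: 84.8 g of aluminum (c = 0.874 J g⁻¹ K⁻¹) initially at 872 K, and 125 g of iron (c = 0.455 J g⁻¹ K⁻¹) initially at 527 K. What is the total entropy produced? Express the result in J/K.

ΔS_total = 3.95 J/K

Energy balance: T_f = (m₁c₁T₁ + m₂c₂T₂)/(m₁c₁ + m₂c₂) = 722.2 K.
ΔS₁ = m₁c₁ ln(T_f/T₁) = 74.1152 × ln(722.2/872) = -13.97 J/K.
ΔS₂ = m₂c₂ ln(T_f/T₂) = 56.875 × ln(722.2/527) = 17.92 J/K.
ΔS_total = -13.97 + 17.92 = 3.95 J/K.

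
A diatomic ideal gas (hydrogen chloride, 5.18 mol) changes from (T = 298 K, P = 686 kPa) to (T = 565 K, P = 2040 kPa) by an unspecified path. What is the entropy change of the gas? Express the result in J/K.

ΔS = nC_p ln(T₂/T₁) − nR ln(P₂/P₁), with C_p = 7R/2 = 29.1 J mol⁻¹ K⁻¹ for a diatomic ideal gas.
ΔS = 5.18 × [29.1 × ln(565/298) − 8.314 × ln(2040/686)] = 49.5 J/K.

ΔS = 49.5 J/K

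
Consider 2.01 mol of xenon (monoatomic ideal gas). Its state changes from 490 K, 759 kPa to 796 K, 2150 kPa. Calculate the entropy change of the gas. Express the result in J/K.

ΔS = nC_p ln(T₂/T₁) − nR ln(P₂/P₁), with C_p = 5R/2 = 20.79 J mol⁻¹ K⁻¹ for a monoatomic ideal gas.
ΔS = 2.01 × [20.79 × ln(796/490) − 8.314 × ln(2150/759)] = 2.87 J/K.

ΔS = 2.87 J/K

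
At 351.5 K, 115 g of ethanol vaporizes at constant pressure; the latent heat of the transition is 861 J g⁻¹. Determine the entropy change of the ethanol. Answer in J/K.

Heat absorbed by the substance: Q = mL = 115 × 861 = 99015 J.
At constant T, ΔS = Q_rev/T = 99015 / 351.5 = 282 J/K.

ΔS = 282 J/K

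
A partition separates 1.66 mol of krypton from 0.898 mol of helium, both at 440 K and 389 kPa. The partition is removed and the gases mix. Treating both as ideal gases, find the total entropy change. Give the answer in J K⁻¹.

Mole fractions: x_A = 1.66/2.56 = 0.649, x_B = 0.351.
ΔS_mix = −R(n_A ln x_A + n_B ln x_B) = −8.314 × (1.66 ln 0.649 + 0.898 ln 0.351) = 13.8 J/K.

ΔS_mix = 13.8 J/K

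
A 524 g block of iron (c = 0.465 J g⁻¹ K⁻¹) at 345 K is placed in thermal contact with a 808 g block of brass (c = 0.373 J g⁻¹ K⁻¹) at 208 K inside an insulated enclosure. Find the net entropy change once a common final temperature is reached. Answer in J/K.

ΔS_total = 17.4 J/K

Energy balance: T_f = (m₁c₁T₁ + m₂c₂T₂)/(m₁c₁ + m₂c₂) = 269.25 K.
ΔS₁ = m₁c₁ ln(T_f/T₁) = 243.66 × ln(269.25/345) = -60.41 J/K.
ΔS₂ = m₂c₂ ln(T_f/T₂) = 301.384 × ln(269.25/208) = 77.78 J/K.
ΔS_total = -60.41 + 77.78 = 17.4 J/K.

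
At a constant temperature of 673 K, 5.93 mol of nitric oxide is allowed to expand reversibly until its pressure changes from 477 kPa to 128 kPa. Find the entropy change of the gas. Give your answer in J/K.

ΔS_gas = 64.9 J/K

For an isothermal ideal gas ΔS_gas = nR ln(P₁/P₂) = 5.93 × 8.314 × ln(477/128) = 64.9 J/K.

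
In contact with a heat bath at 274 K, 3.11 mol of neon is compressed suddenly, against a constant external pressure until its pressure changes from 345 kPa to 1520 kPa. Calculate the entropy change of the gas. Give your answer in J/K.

ΔS_gas = -38.3 J/K

Entropy is a state function, so ΔS_gas depends only on the end states.
For an isothermal ideal gas ΔS_gas = nR ln(P₁/P₂) = 3.11 × 8.314 × ln(345/1520) = -38.3 J/K.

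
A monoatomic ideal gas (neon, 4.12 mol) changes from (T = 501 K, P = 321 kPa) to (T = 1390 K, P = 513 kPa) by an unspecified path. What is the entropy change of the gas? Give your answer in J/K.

ΔS = nC_p ln(T₂/T₁) − nR ln(P₂/P₁), with C_p = 5R/2 = 20.79 J mol⁻¹ K⁻¹ for a monoatomic ideal gas.
ΔS = 4.12 × [20.79 × ln(1390/501) − 8.314 × ln(513/321)] = 71.3 J/K.

ΔS = 71.3 J/K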